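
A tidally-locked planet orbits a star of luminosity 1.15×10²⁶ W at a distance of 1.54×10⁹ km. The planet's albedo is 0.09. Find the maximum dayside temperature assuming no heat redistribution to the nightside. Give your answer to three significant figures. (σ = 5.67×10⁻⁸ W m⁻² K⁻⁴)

d = 1.54×10⁹ km = 1.54×10¹² m.
Flux: S = L/(4πd²) = 1.15×10²⁶/(4π×(1.54×10¹²)²) = 3.86 W m⁻².
With no redistribution each surface element balances locally: S(1−A) = σT⁴.
T = [3.86 × 0.91 / 5.67×10⁻⁸]^(1/4) = (6.19×10⁷)^(1/4) = 88.7 K.

T_ss ≈ 88.7 K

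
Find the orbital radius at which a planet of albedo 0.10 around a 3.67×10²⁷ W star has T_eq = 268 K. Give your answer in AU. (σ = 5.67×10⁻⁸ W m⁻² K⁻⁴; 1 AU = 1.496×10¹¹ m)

From T_eq⁴ = L(1−A)/(16πσd²): d = √[L(1−A)/(16πσT_eq⁴)].
d = √[3.67×10²⁷ × 0.90 / (16π × 5.67×10⁻⁸ × (268)⁴)] = 4.74×10¹¹ m = 3.17 AU.

d ≈ 3.17 AU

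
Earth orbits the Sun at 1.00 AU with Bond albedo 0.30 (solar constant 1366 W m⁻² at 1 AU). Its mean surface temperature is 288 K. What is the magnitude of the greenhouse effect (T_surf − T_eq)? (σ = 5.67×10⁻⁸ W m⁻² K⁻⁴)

S = 1366/1.00² = 1366 W m⁻².
T_eq = [S(1−A)/(4σ)]^(1/4) = [1366×0.70/(4×5.67×10⁻⁸)]^(1/4) = 254.8 K.
ΔT = T_surf − T_eq = 288 − 254.8.

ΔT ≈ 33.2 K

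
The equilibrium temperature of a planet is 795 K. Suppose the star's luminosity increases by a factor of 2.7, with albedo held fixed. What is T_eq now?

T_eq ≈ 1020 K

T_eq ∝ L^(1/4) · d^(−1/2).
T′ = 795 × 2.7^(1/4) = 1020 K.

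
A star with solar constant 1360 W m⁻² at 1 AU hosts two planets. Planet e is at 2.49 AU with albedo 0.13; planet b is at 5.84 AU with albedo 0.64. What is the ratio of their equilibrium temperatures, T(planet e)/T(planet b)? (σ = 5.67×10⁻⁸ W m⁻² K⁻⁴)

T₁/T₂ ≈ 1.909

T_eq = [S₀(1−A)/(4σd²)]^(1/4), so T ∝ (1−A)^(1/4) / √d.
T₁ = [1360×0.87/(4×5.67×10⁻⁸×2.49²)]^(1/4) = 170.32 K.
T₂ = [1360×0.36/(4×5.67×10⁻⁸×5.84²)]^(1/4) = 89.20 K.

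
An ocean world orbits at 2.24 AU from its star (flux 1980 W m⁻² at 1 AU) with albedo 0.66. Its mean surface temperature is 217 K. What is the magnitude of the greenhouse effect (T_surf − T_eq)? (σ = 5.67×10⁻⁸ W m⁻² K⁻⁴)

ΔT ≈ 61.0 K

S = 1980/2.24² = 394.6 W m⁻².
T_eq = [S(1−A)/(4σ)]^(1/4) = [394.6×0.34/(4×5.67×10⁻⁸)]^(1/4) = 156.0 K.
ΔT = T_surf − T_eq = 217 − 156.0.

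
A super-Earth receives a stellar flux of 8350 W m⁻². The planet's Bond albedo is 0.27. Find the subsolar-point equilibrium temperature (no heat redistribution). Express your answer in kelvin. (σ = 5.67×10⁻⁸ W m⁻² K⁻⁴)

At the subsolar point the surface absorbs S(1−A) and emits σT⁴ per unit area — no factor of 4, since only the local patch is in balance.
T = [8350 × 0.73 / 5.67×10⁻⁸]^(1/4) = (1.08×10¹¹)^(1/4) = 573 K.

T_ss ≈ 573 K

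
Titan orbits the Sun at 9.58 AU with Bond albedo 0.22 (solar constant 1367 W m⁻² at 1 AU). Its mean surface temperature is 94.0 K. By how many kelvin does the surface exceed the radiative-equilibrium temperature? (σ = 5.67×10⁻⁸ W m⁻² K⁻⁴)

ΔT ≈ 9.4 K

S = 1367/9.58² = 14.89 W m⁻².
T_eq = [S(1−A)/(4σ)]^(1/4) = [14.89×0.78/(4×5.67×10⁻⁸)]^(1/4) = 84.6 K.
ΔT = T_surf − T_eq = 94 − 84.6.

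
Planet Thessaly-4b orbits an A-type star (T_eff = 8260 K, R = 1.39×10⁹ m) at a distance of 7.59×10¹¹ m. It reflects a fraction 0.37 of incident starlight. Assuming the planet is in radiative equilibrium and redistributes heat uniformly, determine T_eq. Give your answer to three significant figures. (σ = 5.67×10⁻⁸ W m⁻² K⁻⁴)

T_eq ≈ 223 K

L = 4πR_⋆²σT_⋆⁴ = 4π(1.39×10⁹)² × 5.67×10⁻⁸ × (8260)⁴ = 6.41×10²⁷ W.
S = L/(4πd²) = 885 W m⁻².
Energy balance: absorbed = emitted ⇒ πR²·S(1−A) = 4πR²·σT_eq⁴, so T_eq⁴ = S(1−A)/(4σ).
T_eq = [885 × 0.63 / (4 × 5.67×10⁻⁸)]^(1/4) = (2.46×10⁹)^(1/4) = 223 K.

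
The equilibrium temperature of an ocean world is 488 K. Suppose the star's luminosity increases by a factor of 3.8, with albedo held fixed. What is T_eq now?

T_eq ∝ L^(1/4) · d^(−1/2).
T′ = 488 × 3.8^(1/4) = 681 K.

T_eq ≈ 681 K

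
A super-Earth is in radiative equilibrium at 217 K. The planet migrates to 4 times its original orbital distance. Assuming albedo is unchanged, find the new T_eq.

T_eq ≈ 108 K

T_eq ∝ L^(1/4) · d^(−1/2).
T′ = 217 / 4^(1/2) = 108 K.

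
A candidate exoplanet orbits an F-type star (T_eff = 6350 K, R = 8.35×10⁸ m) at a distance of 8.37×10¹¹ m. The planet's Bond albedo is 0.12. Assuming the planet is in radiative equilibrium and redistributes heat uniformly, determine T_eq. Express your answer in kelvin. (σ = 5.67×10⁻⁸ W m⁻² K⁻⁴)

T_eq ≈ 137 K

L = 4πR_⋆²σT_⋆⁴ = 4π(8.35×10⁸)² × 5.67×10⁻⁸ × (6350)⁴ = 8.08×10²⁶ W.
S = L/(4πd²) = 91.7 W m⁻².
Energy balance: absorbed = emitted ⇒ πR²·S(1−A) = 4πR²·σT_eq⁴, so T_eq⁴ = S(1−A)/(4σ).
T_eq = [91.7 × 0.88 / (4 × 5.67×10⁻⁸)]^(1/4) = (3.56×10⁸)^(1/4) = 137 K.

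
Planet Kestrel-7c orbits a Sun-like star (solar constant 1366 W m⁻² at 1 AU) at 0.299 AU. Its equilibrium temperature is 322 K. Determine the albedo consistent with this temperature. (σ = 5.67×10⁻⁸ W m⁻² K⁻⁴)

A ≈ 0.84

Flux at 0.299 AU: S = 1366/0.299² = 1.53×10⁴ W m⁻².
From T_eq⁴ = S(1−A)/(4σ): 1−A = 4σT_eq⁴/S.
1−A = 4 × 5.67×10⁻⁸ × (322)⁴ / 1.53×10⁴ = 0.160.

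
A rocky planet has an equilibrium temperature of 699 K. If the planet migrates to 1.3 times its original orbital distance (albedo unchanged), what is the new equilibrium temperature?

T_eq ≈ 613 K

T_eq ∝ L^(1/4) · d^(−1/2).
T′ = 699 / 1.3^(1/2) = 613 K.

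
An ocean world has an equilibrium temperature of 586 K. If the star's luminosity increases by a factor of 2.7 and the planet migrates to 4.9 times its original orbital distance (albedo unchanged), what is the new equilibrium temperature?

T_eq ∝ L^(1/4) · d^(−1/2).
T′ = 586 × 2.7^(1/4) / 4.9^(1/2) = 339 K.

T_eq ≈ 339 K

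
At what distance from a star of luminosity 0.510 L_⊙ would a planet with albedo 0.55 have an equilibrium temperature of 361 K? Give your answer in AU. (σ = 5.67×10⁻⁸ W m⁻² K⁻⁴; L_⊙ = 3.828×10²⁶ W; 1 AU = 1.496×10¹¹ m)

L = 0.510 × 3.828×10²⁶ = 1.95×10²⁶ W.
From T_eq⁴ = L(1−A)/(16πσd²): d = √[L(1−A)/(16πσT_eq⁴)].
d = √[1.95×10²⁶ × 0.45 / (16π × 5.67×10⁻⁸ × (361)⁴)] = 4.26×10¹⁰ m = 0.285 AU.

d ≈ 0.285 AU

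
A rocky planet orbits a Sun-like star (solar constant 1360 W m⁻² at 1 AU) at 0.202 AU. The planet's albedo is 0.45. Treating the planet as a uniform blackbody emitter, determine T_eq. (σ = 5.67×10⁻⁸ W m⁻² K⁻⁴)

T_eq ≈ 533 K

Flux at 0.202 AU: S = 1360/0.202² = 3.33×10⁴ W m⁻².
Energy balance: absorbed = emitted ⇒ πR²·S(1−A) = 4πR²·σT_eq⁴, so T_eq⁴ = S(1−A)/(4σ).
T_eq = [3.33×10⁴ × 0.55 / (4 × 5.67×10⁻⁸)]^(1/4) = (8.08×10¹⁰)^(1/4) = 533 K.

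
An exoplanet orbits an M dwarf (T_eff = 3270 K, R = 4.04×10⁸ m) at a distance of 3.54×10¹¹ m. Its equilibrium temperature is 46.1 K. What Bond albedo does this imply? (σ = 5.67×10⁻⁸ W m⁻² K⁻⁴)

L = 4πR_⋆²σT_⋆⁴ = 4π(4.04×10⁸)² × 5.67×10⁻⁸ × (3270)⁴ = 1.33×10²⁵ W.
S = L/(4πd²) = 8.44 W m⁻².
From T_eq⁴ = S(1−A)/(4σ): 1−A = 4σT_eq⁴/S.
1−A = 4 × 5.67×10⁻⁸ × (46.1)⁴ / 8.44 = 0.121.

A ≈ 0.88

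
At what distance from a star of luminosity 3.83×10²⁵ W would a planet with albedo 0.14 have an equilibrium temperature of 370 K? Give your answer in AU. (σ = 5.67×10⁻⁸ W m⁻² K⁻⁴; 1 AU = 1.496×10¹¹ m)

From T_eq⁴ = L(1−A)/(16πσd²): d = √[L(1−A)/(16πσT_eq⁴)].
d = √[3.83×10²⁵ × 0.86 / (16π × 5.67×10⁻⁸ × (370)⁴)] = 2.48×10¹⁰ m = 0.166 AU.

d ≈ 0.166 AU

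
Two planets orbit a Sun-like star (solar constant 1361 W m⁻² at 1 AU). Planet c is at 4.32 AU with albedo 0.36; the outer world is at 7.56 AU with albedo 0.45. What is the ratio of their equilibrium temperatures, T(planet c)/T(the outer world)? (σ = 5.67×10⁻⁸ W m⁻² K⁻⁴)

T₁/T₂ ≈ 1.374

T_eq = [S₀(1−A)/(4σd²)]^(1/4), so T ∝ (1−A)^(1/4) / √d.
T₁ = [1361×0.64/(4×5.67×10⁻⁸×4.32²)]^(1/4) = 119.77 K.
T₂ = [1361×0.55/(4×5.67×10⁻⁸×7.56²)]^(1/4) = 87.17 K.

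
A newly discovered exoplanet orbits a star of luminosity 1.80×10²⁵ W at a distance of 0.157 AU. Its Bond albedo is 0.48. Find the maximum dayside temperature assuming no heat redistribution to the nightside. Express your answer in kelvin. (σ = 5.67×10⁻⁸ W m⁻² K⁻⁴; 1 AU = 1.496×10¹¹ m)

d = 0.157 AU = 2.35×10¹⁰ m.
Flux: S = L/(4πd²) = 1.80×10²⁵/(4π×(2.35×10¹⁰)²) = 2600 W m⁻².
With no redistribution each surface element balances locally: S(1−A) = σT⁴.
T = [2600 × 0.52 / 5.67×10⁻⁸]^(1/4) = (2.38×10¹⁰)^(1/4) = 393 K.

T_ss ≈ 393 K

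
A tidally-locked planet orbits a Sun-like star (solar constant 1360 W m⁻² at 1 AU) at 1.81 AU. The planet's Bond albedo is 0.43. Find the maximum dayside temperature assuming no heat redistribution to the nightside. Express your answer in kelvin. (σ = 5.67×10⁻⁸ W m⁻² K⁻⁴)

Flux at 1.81 AU: S = 1360/1.81² = 415 W m⁻².
With no redistribution each surface element balances locally: S(1−A) = σT⁴.
T = [415 × 0.57 / 5.67×10⁻⁸]^(1/4) = (4.17×10⁹)^(1/4) = 254 K.

T_ss ≈ 254 K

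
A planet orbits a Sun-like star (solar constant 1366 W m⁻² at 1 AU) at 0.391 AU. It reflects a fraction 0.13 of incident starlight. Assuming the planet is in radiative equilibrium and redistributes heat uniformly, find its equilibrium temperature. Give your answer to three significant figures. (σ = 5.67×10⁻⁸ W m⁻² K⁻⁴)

Flux at 0.391 AU: S = 1366/0.391² = 8940 W m⁻².
Energy balance: absorbed = emitted ⇒ πR²·S(1−A) = 4πR²·σT_eq⁴, so T_eq⁴ = S(1−A)/(4σ).
T_eq = [8940 × 0.87 / (4 × 5.67×10⁻⁸)]^(1/4) = (3.43×10¹⁰)^(1/4) = 430 K.

T_eq ≈ 430 K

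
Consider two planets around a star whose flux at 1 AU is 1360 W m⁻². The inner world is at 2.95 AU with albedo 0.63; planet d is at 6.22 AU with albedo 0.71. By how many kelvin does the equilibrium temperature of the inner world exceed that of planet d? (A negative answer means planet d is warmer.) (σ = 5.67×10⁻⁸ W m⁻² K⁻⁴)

T_eq = [S₀(1−A)/(4σd²)]^(1/4), so T ∝ (1−A)^(1/4) / √d.
T₁ = [1360×0.37/(4×5.67×10⁻⁸×2.95²)]^(1/4) = 126.36 K.
T₂ = [1360×0.29/(4×5.67×10⁻⁸×6.22²)]^(1/4) = 81.88 K.

ΔT ≈ 44.5 K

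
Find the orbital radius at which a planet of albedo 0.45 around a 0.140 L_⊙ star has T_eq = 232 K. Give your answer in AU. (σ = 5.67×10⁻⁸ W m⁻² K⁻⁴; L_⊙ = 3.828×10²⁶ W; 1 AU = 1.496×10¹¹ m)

d ≈ 0.399 AU

L = 0.140 × 3.828×10²⁶ = 5.36×10²⁵ W.
From T_eq⁴ = L(1−A)/(16πσd²): d = √[L(1−A)/(16πσT_eq⁴)].
d = √[5.36×10²⁵ × 0.55 / (16π × 5.67×10⁻⁸ × (232)⁴)] = 5.97×10¹⁰ m = 0.399 AU.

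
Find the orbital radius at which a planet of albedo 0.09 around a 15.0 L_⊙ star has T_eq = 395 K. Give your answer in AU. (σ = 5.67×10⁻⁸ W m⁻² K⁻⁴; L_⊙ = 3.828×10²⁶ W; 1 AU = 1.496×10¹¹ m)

L = 15.0 × 3.828×10²⁶ = 5.74×10²⁷ W.
From T_eq⁴ = L(1−A)/(16πσd²): d = √[L(1−A)/(16πσT_eq⁴)].
d = √[5.74×10²⁷ × 0.91 / (16π × 5.67×10⁻⁸ × (395)⁴)] = 2.74×10¹¹ m = 1.83 AU.

d ≈ 1.83 AU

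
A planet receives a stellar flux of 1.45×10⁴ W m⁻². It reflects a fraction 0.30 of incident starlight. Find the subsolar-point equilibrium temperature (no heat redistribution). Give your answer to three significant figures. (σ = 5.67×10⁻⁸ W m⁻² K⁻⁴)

T_ss ≈ 650 K

At the subsolar point the surface absorbs S(1−A) and emits σT⁴ per unit area — no factor of 4, since only the local patch is in balance.
T = [1.45×10⁴ × 0.70 / 5.67×10⁻⁸]^(1/4) = (1.79×10¹¹)^(1/4) = 650 K.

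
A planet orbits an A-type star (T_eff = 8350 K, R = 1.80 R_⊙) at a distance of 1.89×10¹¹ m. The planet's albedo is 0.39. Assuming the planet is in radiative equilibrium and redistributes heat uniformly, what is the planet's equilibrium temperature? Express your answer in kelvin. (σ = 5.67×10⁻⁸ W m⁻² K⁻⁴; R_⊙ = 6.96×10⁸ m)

T_eq ≈ 425 K

R_⋆ = 1.80 × 6.96×10⁸ = 1.25×10⁹ m.
L = 4πR_⋆²σT_⋆⁴ = 4π(1.25×10⁹)² × 5.67×10⁻⁸ × (8350)⁴ = 5.44×10²⁷ W.
S = L/(4πd²) = 1.21×10⁴ W m⁻².
Energy balance: absorbed = emitted ⇒ πR²·S(1−A) = 4πR²·σT_eq⁴, so T_eq⁴ = S(1−A)/(4σ).
T_eq = [1.21×10⁴ × 0.61 / (4 × 5.67×10⁻⁸)]^(1/4) = (3.26×10¹⁰)^(1/4) = 425 K.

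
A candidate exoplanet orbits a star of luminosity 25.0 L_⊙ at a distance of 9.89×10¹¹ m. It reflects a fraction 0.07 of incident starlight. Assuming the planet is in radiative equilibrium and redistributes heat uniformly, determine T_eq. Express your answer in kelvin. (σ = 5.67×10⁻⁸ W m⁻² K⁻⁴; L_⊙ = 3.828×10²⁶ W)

T_eq ≈ 238 K

L = 25.0 × 3.828×10²⁶ = 9.57×10²⁷ W.
Flux: S = L/(4πd²) = 9.57×10²⁷/(4π×(9.89×10¹¹)²) = 779 W m⁻².
Energy balance: absorbed = emitted ⇒ πR²·S(1−A) = 4πR²·σT_eq⁴, so T_eq⁴ = S(1−A)/(4σ).
T_eq = [779 × 0.93 / (4 × 5.67×10⁻⁸)]^(1/4) = (3.19×10⁹)^(1/4) = 238 K.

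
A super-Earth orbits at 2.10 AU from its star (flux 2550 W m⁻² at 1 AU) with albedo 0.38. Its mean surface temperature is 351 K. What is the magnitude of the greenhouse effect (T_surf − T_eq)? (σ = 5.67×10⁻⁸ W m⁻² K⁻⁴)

ΔT ≈ 151.6 K

S = 2550/2.10² = 578.2 W m⁻².
T_eq = [S(1−A)/(4σ)]^(1/4) = [578.2×0.62/(4×5.67×10⁻⁸)]^(1/4) = 199.4 K.
ΔT = T_surf − T_eq = 351 − 199.4.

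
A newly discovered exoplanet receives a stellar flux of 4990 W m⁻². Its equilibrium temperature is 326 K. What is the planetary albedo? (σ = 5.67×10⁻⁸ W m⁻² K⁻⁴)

From T_eq⁴ = S(1−A)/(4σ): 1−A = 4σT_eq⁴/S.
1−A = 4 × 5.67×10⁻⁸ × (326)⁴ / 4990 = 0.513.

A ≈ 0.49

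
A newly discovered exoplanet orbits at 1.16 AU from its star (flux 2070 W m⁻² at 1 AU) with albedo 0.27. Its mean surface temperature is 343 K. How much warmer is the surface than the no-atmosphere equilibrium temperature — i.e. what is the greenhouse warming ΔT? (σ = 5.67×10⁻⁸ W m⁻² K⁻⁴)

S = 2070/1.16² = 1538 W m⁻².
T_eq = [S(1−A)/(4σ)]^(1/4) = [1538×0.73/(4×5.67×10⁻⁸)]^(1/4) = 265.3 K.
ΔT = T_surf − T_eq = 343 − 265.3.

ΔT ≈ 77.7 K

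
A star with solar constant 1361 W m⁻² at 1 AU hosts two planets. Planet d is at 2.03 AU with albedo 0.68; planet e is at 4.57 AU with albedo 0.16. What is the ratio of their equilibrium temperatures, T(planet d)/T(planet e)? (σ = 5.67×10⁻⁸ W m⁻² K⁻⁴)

T_eq = [S₀(1−A)/(4σd²)]^(1/4), so T ∝ (1−A)^(1/4) / √d.
T₁ = [1361×0.32/(4×5.67×10⁻⁸×2.03²)]^(1/4) = 146.92 K.
T₂ = [1361×0.84/(4×5.67×10⁻⁸×4.57²)]^(1/4) = 124.64 K.

T₁/T₂ ≈ 1.179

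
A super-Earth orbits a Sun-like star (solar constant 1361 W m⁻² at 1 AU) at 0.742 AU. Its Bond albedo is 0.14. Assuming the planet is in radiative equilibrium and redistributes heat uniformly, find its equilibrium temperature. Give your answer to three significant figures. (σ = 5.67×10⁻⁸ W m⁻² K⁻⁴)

Flux at 0.742 AU: S = 1361/0.742² = 2470 W m⁻².
Energy balance: absorbed = emitted ⇒ πR²·S(1−A) = 4πR²·σT_eq⁴, so T_eq⁴ = S(1−A)/(4σ).
T_eq = [2470 × 0.86 / (4 × 5.67×10⁻⁸)]^(1/4) = (9.37×10⁹)^(1/4) = 311 K.

T_eq ≈ 311 K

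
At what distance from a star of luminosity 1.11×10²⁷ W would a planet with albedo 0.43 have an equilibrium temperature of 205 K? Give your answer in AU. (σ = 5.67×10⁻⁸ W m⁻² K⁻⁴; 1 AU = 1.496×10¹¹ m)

From T_eq⁴ = L(1−A)/(16πσd²): d = √[L(1−A)/(16πσT_eq⁴)].
d = √[1.11×10²⁷ × 0.57 / (16π × 5.67×10⁻⁸ × (205)⁴)] = 3.55×10¹¹ m = 2.37 AU.

d ≈ 2.37 AU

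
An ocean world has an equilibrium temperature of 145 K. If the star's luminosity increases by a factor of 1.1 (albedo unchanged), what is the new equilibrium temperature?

T_eq ∝ L^(1/4) · d^(−1/2).
T′ = 145 × 1.1^(1/4) = 148 K.

T_eq ≈ 148 K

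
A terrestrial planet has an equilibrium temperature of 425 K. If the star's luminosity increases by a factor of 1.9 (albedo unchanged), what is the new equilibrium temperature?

T_eq ∝ L^(1/4) · d^(−1/2).
T′ = 425 × 1.9^(1/4) = 499 K.

T_eq ≈ 499 K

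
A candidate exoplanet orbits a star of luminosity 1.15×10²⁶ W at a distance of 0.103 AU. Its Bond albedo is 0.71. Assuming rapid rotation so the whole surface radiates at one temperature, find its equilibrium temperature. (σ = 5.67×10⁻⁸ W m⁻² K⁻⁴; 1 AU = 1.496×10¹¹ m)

T_eq ≈ 471 K

d = 0.103 AU = 1.54×10¹⁰ m.
Flux: S = L/(4πd²) = 1.15×10²⁶/(4π×(1.54×10¹⁰)²) = 3.85×10⁴ W m⁻².
Energy balance: absorbed = emitted ⇒ πR²·S(1−A) = 4πR²·σT_eq⁴, so T_eq⁴ = S(1−A)/(4σ).
T_eq = [3.85×10⁴ × 0.29 / (4 × 5.67×10⁻⁸)]^(1/4) = (4.93×10¹⁰)^(1/4) = 471 K.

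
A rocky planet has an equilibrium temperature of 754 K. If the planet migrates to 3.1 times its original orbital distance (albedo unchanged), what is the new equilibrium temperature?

T_eq ≈ 428 K

T_eq ∝ L^(1/4) · d^(−1/2).
T′ = 754 / 3.1^(1/2) = 428 K.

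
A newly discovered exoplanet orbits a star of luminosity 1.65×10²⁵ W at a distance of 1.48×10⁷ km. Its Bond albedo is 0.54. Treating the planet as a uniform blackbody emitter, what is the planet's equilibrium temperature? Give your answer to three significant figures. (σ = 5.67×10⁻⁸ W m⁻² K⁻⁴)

T_eq ≈ 332 K

d = 1.48×10⁷ km = 1.48×10¹⁰ m.
Flux: S = L/(4πd²) = 1.65×10²⁵/(4π×(1.48×10¹⁰)²) = 5990 W m⁻².
Energy balance: absorbed = emitted ⇒ πR²·S(1−A) = 4πR²·σT_eq⁴, so T_eq⁴ = S(1−A)/(4σ).
T_eq = [5990 × 0.46 / (4 × 5.67×10⁻⁸)]^(1/4) = (1.22×10¹⁰)^(1/4) = 332 K.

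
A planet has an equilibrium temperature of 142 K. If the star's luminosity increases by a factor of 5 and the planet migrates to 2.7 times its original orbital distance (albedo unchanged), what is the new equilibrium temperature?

T_eq ≈ 129 K

T_eq ∝ L^(1/4) · d^(−1/2).
T′ = 142 × 5^(1/4) / 2.7^(1/2) = 129 K.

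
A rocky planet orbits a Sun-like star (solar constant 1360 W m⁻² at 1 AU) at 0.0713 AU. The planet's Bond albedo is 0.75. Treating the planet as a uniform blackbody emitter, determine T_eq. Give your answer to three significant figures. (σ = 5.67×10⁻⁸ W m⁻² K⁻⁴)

Flux at 0.0713 AU: S = 1360/0.0713² = 2.68×10⁵ W m⁻².
Energy balance: absorbed = emitted ⇒ πR²·S(1−A) = 4πR²·σT_eq⁴, so T_eq⁴ = S(1−A)/(4σ).
T_eq = [2.68×10⁵ × 0.25 / (4 × 5.67×10⁻⁸)]^(1/4) = (2.95×10¹¹)^(1/4) = 737 K.

T_eq ≈ 737 K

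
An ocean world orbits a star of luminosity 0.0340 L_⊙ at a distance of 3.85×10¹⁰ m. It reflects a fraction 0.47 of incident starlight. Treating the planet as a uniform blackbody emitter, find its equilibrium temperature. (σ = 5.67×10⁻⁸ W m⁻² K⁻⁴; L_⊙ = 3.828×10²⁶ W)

L = 0.0340 × 3.828×10²⁶ = 1.30×10²⁵ W.
Flux: S = L/(4πd²) = 1.30×10²⁵/(4π×(3.85×10¹⁰)²) = 699 W m⁻².
Energy balance: absorbed = emitted ⇒ πR²·S(1−A) = 4πR²·σT_eq⁴, so T_eq⁴ = S(1−A)/(4σ).
T_eq = [699 × 0.53 / (4 × 5.67×10⁻⁸)]^(1/4) = (1.63×10⁹)^(1/4) = 201 K.

T_eq ≈ 201 K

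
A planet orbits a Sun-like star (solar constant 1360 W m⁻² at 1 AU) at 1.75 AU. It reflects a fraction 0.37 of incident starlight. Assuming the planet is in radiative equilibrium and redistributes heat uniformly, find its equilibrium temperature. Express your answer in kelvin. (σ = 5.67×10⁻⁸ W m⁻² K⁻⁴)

Flux at 1.75 AU: S = 1360/1.75² = 444 W m⁻².
Energy balance: absorbed = emitted ⇒ πR²·S(1−A) = 4πR²·σT_eq⁴, so T_eq⁴ = S(1−A)/(4σ).
T_eq = [444 × 0.63 / (4 × 5.67×10⁻⁸)]^(1/4) = (1.23×10⁹)^(1/4) = 187 K.

T_eq ≈ 187 K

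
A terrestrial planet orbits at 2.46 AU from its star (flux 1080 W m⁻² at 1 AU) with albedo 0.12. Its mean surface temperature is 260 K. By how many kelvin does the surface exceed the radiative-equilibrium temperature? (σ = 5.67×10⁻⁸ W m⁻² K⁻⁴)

S = 1080/2.46² = 178.5 W m⁻².
T_eq = [S(1−A)/(4σ)]^(1/4) = [178.5×0.88/(4×5.67×10⁻⁸)]^(1/4) = 162.2 K.
ΔT = T_surf − T_eq = 260 − 162.2.

ΔT ≈ 97.8 K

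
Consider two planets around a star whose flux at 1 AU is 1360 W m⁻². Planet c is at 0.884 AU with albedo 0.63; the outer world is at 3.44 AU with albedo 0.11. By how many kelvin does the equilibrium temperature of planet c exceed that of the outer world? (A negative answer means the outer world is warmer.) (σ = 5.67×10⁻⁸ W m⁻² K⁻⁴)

T_eq = [S₀(1−A)/(4σd²)]^(1/4), so T ∝ (1−A)^(1/4) / √d.
T₁ = [1360×0.37/(4×5.67×10⁻⁸×0.884²)]^(1/4) = 230.83 K.
T₂ = [1360×0.89/(4×5.67×10⁻⁸×3.44²)]^(1/4) = 145.73 K.

ΔT ≈ 85.1 K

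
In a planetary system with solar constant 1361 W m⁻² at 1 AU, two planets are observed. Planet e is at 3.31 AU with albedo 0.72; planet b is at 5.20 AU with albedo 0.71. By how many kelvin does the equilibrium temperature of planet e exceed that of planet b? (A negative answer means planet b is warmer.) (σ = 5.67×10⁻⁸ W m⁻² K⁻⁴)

T_eq = [S₀(1−A)/(4σd²)]^(1/4), so T ∝ (1−A)^(1/4) / √d.
T₁ = [1361×0.28/(4×5.67×10⁻⁸×3.31²)]^(1/4) = 111.28 K.
T₂ = [1361×0.29/(4×5.67×10⁻⁸×5.20²)]^(1/4) = 89.57 K.

ΔT ≈ 21.7 K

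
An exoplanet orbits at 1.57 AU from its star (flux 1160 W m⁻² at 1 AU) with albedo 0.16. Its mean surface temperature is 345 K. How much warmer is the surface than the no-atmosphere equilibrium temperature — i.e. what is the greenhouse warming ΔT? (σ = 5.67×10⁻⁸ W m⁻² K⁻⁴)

S = 1160/1.57² = 470.6 W m⁻².
T_eq = [S(1−A)/(4σ)]^(1/4) = [470.6×0.84/(4×5.67×10⁻⁸)]^(1/4) = 204.3 K.
ΔT = T_surf − T_eq = 345 − 204.3.

ΔT ≈ 140.7 K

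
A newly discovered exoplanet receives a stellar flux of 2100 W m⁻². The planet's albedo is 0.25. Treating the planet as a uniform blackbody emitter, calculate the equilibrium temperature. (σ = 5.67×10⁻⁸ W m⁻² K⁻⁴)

T_eq ≈ 289 K

Energy balance: absorbed = emitted ⇒ πR²·S(1−A) = 4πR²·σT_eq⁴, so T_eq⁴ = S(1−A)/(4σ).
T_eq = [2100 × 0.75 / (4 × 5.67×10⁻⁸)]^(1/4) = (6.94×10⁹)^(1/4) = 289 K.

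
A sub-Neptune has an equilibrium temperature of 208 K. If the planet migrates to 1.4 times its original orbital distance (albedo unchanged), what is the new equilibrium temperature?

T_eq ∝ L^(1/4) · d^(−1/2).
T′ = 208 / 1.4^(1/2) = 176 K.

T_eq ≈ 176 K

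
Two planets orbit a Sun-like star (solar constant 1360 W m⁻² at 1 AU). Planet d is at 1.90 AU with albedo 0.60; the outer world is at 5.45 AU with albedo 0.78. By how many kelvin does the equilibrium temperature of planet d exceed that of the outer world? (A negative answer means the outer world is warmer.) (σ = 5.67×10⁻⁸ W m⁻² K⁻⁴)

ΔT ≈ 78.9 K

T_eq = [S₀(1−A)/(4σd²)]^(1/4), so T ∝ (1−A)^(1/4) / √d.
T₁ = [1360×0.40/(4×5.67×10⁻⁸×1.90²)]^(1/4) = 160.55 K.
T₂ = [1360×0.22/(4×5.67×10⁻⁸×5.45²)]^(1/4) = 81.64 K.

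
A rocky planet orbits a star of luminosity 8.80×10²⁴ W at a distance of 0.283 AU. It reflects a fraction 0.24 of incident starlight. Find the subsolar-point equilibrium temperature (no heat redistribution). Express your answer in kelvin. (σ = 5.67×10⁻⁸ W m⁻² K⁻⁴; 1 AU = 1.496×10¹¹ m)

d = 0.283 AU = 4.23×10¹⁰ m.
Flux: S = L/(4πd²) = 8.80×10²⁴/(4π×(4.23×10¹⁰)²) = 391 W m⁻².
At the subsolar point the surface absorbs S(1−A) and emits σT⁴ per unit area — no factor of 4, since only the local patch is in balance.
T = [391 × 0.76 / 5.67×10⁻⁸]^(1/4) = (5.24×10⁹)^(1/4) = 269 K.

T_ss ≈ 269 K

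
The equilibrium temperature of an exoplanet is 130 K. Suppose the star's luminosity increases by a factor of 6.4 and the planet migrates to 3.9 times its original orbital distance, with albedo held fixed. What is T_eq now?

T_eq ≈ 105 K

T_eq ∝ L^(1/4) · d^(−1/2).
T′ = 130 × 6.4^(1/4) / 3.9^(1/2) = 105 K.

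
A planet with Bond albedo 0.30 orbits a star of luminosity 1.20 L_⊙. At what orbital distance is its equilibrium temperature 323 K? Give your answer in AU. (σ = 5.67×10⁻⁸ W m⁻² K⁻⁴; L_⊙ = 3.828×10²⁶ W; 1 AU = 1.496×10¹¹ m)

d ≈ 0.681 AU

L = 1.20 × 3.828×10²⁶ = 4.59×10²⁶ W.
From T_eq⁴ = L(1−A)/(16πσd²): d = √[L(1−A)/(16πσT_eq⁴)].
d = √[4.59×10²⁶ × 0.70 / (16π × 5.67×10⁻⁸ × (323)⁴)] = 1.02×10¹¹ m = 0.681 AU.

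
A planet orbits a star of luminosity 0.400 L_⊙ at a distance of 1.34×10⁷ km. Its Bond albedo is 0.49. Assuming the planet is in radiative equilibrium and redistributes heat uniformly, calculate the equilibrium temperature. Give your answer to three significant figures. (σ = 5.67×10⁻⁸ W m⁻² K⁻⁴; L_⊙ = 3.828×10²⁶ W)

T_eq ≈ 625 K

d = 1.34×10⁷ km = 1.34×10¹⁰ m.
L = 0.400 × 3.828×10²⁶ = 1.53×10²⁶ W.
Flux: S = L/(4πd²) = 1.53×10²⁶/(4π×(1.34×10¹⁰)²) = 6.79×10⁴ W m⁻².
Energy balance: absorbed = emitted ⇒ πR²·S(1−A) = 4πR²·σT_eq⁴, so T_eq⁴ = S(1−A)/(4σ).
T_eq = [6.79×10⁴ × 0.51 / (4 × 5.67×10⁻⁸)]^(1/4) = (1.53×10¹¹)^(1/4) = 625 K.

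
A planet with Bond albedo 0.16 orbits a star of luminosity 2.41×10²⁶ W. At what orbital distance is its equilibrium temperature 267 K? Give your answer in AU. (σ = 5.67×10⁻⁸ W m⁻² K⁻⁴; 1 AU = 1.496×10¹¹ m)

From T_eq⁴ = L(1−A)/(16πσd²): d = √[L(1−A)/(16πσT_eq⁴)].
d = √[2.41×10²⁶ × 0.84 / (16π × 5.67×10⁻⁸ × (267)⁴)] = 1.18×10¹¹ m = 0.790 AU.

d ≈ 0.790 AU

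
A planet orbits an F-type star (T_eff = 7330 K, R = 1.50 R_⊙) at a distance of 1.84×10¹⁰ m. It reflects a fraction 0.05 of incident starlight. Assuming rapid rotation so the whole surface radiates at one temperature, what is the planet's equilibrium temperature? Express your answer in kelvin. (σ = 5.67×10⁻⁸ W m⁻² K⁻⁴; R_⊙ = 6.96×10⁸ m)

R_⋆ = 1.50 × 6.96×10⁸ = 1.04×10⁹ m.
L = 4πR_⋆²σT_⋆⁴ = 4π(1.04×10⁹)² × 5.67×10⁻⁸ × (7330)⁴ = 2.24×10²⁷ W.
S = L/(4πd²) = 5.27×10⁵ W m⁻².
Energy balance: absorbed = emitted ⇒ πR²·S(1−A) = 4πR²·σT_eq⁴, so T_eq⁴ = S(1−A)/(4σ).
T_eq = [5.27×10⁵ × 0.95 / (4 × 5.67×10⁻⁸)]^(1/4) = (2.21×10¹²)^(1/4) = 1220 K.

T_eq ≈ 1220 K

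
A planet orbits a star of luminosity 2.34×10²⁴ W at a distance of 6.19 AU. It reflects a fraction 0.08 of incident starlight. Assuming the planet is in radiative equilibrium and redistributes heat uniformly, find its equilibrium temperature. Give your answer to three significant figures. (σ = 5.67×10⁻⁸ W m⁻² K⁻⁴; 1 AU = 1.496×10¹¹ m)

T_eq ≈ 30.6 K

d = 6.19 AU = 9.26×10¹¹ m.
Flux: S = L/(4πd²) = 2.34×10²⁴/(4π×(9.26×10¹¹)²) = 0.217 W m⁻².
Energy balance: absorbed = emitted ⇒ πR²·S(1−A) = 4πR²·σT_eq⁴, so T_eq⁴ = S(1−A)/(4σ).
T_eq = [0.217 × 0.92 / (4 × 5.67×10⁻⁸)]^(1/4) = (8.81×10⁵)^(1/4) = 30.6 K.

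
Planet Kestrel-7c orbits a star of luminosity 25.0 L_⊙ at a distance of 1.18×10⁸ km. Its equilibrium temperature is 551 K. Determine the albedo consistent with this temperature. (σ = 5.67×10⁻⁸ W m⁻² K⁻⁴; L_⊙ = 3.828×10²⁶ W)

d = 1.18×10⁸ km = 1.18×10¹¹ m.
L = 25.0 × 3.828×10²⁶ = 9.57×10²⁷ W.
Flux: S = L/(4πd²) = 9.57×10²⁷/(4π×(1.18×10¹¹)²) = 5.47×10⁴ W m⁻².
From T_eq⁴ = S(1−A)/(4σ): 1−A = 4σT_eq⁴/S.
1−A = 4 × 5.67×10⁻⁸ × (551)⁴ / 5.47×10⁴ = 0.382.

A ≈ 0.62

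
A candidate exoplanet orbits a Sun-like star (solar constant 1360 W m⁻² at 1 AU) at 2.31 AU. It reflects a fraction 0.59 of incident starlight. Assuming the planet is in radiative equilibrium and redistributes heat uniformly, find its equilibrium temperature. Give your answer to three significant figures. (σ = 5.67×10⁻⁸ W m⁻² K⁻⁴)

Flux at 2.31 AU: S = 1360/2.31² = 255 W m⁻².
Energy balance: absorbed = emitted ⇒ πR²·S(1−A) = 4πR²·σT_eq⁴, so T_eq⁴ = S(1−A)/(4σ).
T_eq = [255 × 0.41 / (4 × 5.67×10⁻⁸)]^(1/4) = (4.61×10⁸)^(1/4) = 147 K.

T_eq ≈ 147 K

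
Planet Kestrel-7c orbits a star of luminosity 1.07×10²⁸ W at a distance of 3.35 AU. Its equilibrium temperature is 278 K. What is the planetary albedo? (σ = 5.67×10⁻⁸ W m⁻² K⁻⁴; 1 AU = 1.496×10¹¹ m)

A ≈ 0.60

d = 3.35 AU = 5.01×10¹¹ m.
Flux: S = L/(4πd²) = 1.07×10²⁸/(4π×(5.01×10¹¹)²) = 3390 W m⁻².
From T_eq⁴ = S(1−A)/(4σ): 1−A = 4σT_eq⁴/S.
1−A = 4 × 5.67×10⁻⁸ × (278)⁴ / 3390 = 0.400.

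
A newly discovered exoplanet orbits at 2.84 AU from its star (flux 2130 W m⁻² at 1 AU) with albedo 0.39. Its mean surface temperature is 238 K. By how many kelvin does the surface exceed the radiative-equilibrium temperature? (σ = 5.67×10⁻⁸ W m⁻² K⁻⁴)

ΔT ≈ 74.7 K

S = 2130/2.84² = 264.1 W m⁻².
T_eq = [S(1−A)/(4σ)]^(1/4) = [264.1×0.61/(4×5.67×10⁻⁸)]^(1/4) = 163.3 K.
ΔT = T_surf − T_eq = 238 − 163.3.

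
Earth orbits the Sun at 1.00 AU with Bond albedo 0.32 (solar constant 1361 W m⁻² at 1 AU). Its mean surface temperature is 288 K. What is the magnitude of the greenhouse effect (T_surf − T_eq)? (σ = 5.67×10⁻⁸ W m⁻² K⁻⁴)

S = 1361/1.00² = 1361 W m⁻².
T_eq = [S(1−A)/(4σ)]^(1/4) = [1361×0.68/(4×5.67×10⁻⁸)]^(1/4) = 252.7 K.
ΔT = T_surf − T_eq = 288 − 252.7.

ΔT ≈ 35.3 K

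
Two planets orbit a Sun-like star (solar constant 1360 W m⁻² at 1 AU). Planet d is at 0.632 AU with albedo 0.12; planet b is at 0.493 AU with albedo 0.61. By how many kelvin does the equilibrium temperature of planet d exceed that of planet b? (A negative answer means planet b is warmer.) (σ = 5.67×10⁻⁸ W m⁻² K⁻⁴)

T_eq = [S₀(1−A)/(4σd²)]^(1/4), so T ∝ (1−A)^(1/4) / √d.
T₁ = [1360×0.88/(4×5.67×10⁻⁸×0.632²)]^(1/4) = 339.03 K.
T₂ = [1360×0.39/(4×5.67×10⁻⁸×0.493²)]^(1/4) = 313.20 K.

ΔT ≈ 25.8 K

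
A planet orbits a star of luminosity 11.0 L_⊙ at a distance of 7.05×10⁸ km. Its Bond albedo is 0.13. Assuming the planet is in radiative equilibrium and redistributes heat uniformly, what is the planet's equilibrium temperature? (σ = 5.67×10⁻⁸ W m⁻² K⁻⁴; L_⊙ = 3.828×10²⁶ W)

d = 7.05×10⁸ km = 7.05×10¹¹ m.
L = 11.0 × 3.828×10²⁶ = 4.21×10²⁷ W.
Flux: S = L/(4πd²) = 4.21×10²⁷/(4π×(7.05×10¹¹)²) = 674 W m⁻².
Energy balance: absorbed = emitted ⇒ πR²·S(1−A) = 4πR²·σT_eq⁴, so T_eq⁴ = S(1−A)/(4σ).
T_eq = [674 × 0.87 / (4 × 5.67×10⁻⁸)]^(1/4) = (2.59×10⁹)^(1/4) = 226 K.

T_eq ≈ 226 K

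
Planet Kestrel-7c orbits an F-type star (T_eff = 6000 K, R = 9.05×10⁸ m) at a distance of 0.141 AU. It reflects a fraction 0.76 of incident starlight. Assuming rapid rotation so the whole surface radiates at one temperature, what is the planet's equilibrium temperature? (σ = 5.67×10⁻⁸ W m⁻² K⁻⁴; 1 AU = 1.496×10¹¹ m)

T_eq ≈ 615 K

d = 0.141 AU = 2.11×10¹⁰ m.
L = 4πR_⋆²σT_⋆⁴ = 4π(9.05×10⁸)² × 5.67×10⁻⁸ × (6000)⁴ = 7.56×10²⁶ W.
S = L/(4πd²) = 1.35×10⁵ W m⁻².
Energy balance: absorbed = emitted ⇒ πR²·S(1−A) = 4πR²·σT_eq⁴, so T_eq⁴ = S(1−A)/(4σ).
T_eq = [1.35×10⁵ × 0.24 / (4 × 5.67×10⁻⁸)]^(1/4) = (1.43×10¹¹)^(1/4) = 615 K.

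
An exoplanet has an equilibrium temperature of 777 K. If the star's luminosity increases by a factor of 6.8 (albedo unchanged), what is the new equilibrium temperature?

T_eq ≈ 1250 K

T_eq ∝ L^(1/4) · d^(−1/2).
T′ = 777 × 6.8^(1/4) = 1250 K.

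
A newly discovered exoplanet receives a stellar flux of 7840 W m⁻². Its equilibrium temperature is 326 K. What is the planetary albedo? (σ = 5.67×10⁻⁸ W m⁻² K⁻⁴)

From T_eq⁴ = S(1−A)/(4σ): 1−A = 4σT_eq⁴/S.
1−A = 4 × 5.67×10⁻⁸ × (326)⁴ / 7840 = 0.327.

A ≈ 0.67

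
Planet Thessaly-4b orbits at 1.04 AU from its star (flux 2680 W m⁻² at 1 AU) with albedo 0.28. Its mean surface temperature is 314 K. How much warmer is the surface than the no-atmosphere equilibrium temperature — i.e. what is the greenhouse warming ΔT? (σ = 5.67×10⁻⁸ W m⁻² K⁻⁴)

S = 2680/1.04² = 2478 W m⁻².
T_eq = [S(1−A)/(4σ)]^(1/4) = [2478×0.72/(4×5.67×10⁻⁸)]^(1/4) = 297.8 K.
ΔT = T_surf − T_eq = 314 − 297.8.

ΔT ≈ 16.2 K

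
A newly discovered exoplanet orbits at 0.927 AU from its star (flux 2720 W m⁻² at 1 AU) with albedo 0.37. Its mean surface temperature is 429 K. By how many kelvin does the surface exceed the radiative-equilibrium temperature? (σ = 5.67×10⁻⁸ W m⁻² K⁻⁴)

ΔT ≈ 122.8 K

S = 2720/0.927² = 3165 W m⁻².
T_eq = [S(1−A)/(4σ)]^(1/4) = [3165×0.63/(4×5.67×10⁻⁸)]^(1/4) = 306.2 K.
ΔT = T_surf − T_eq = 429 − 306.2.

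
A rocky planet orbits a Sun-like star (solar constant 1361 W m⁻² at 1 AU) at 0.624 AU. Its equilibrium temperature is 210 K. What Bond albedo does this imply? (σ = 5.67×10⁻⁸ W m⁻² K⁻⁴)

A ≈ 0.87

Flux at 0.624 AU: S = 1361/0.624² = 3500 W m⁻².
From T_eq⁴ = S(1−A)/(4σ): 1−A = 4σT_eq⁴/S.
1−A = 4 × 5.67×10⁻⁸ × (210)⁴ / 3500 = 0.126.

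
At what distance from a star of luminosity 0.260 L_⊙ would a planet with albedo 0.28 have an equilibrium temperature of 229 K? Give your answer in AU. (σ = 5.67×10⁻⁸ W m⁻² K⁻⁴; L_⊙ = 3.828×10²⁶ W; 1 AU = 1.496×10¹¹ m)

L = 0.260 × 3.828×10²⁶ = 9.95×10²⁵ W.
From T_eq⁴ = L(1−A)/(16πσd²): d = √[L(1−A)/(16πσT_eq⁴)].
d = √[9.95×10²⁵ × 0.72 / (16π × 5.67×10⁻⁸ × (229)⁴)] = 9.56×10¹⁰ m = 0.639 AU.

d ≈ 0.639 AU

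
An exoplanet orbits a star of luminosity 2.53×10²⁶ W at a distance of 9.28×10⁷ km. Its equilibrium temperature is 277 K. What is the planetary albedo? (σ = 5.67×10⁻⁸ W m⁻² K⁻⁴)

A ≈ 0.43

d = 9.28×10⁷ km = 9.28×10¹⁰ m.
Flux: S = L/(4πd²) = 2.53×10²⁶/(4π×(9.28×10¹⁰)²) = 2340 W m⁻².
From T_eq⁴ = S(1−A)/(4σ): 1−A = 4σT_eq⁴/S.
1−A = 4 × 5.67×10⁻⁸ × (277)⁴ / 2340 = 0.571.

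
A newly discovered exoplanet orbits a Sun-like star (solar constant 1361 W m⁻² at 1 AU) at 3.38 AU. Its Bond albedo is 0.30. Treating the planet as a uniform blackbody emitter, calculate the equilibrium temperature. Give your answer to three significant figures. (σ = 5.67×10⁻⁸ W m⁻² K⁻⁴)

T_eq ≈ 138 K

Flux at 3.38 AU: S = 1361/3.38² = 119 W m⁻².
Energy balance: absorbed = emitted ⇒ πR²·S(1−A) = 4πR²·σT_eq⁴, so T_eq⁴ = S(1−A)/(4σ).
T_eq = [119 × 0.70 / (4 × 5.67×10⁻⁸)]^(1/4) = (3.68×10⁸)^(1/4) = 138 K.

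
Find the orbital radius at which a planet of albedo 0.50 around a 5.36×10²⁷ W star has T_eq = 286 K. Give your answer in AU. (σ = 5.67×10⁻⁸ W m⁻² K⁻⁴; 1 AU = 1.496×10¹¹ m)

d ≈ 2.51 AU

From T_eq⁴ = L(1−A)/(16πσd²): d = √[L(1−A)/(16πσT_eq⁴)].
d = √[5.36×10²⁷ × 0.50 / (16π × 5.67×10⁻⁸ × (286)⁴)] = 3.75×10¹¹ m = 2.51 AU.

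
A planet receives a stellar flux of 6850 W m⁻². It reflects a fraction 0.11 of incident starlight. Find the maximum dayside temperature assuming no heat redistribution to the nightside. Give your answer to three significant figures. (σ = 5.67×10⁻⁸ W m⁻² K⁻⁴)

With no redistribution each surface element balances locally: S(1−A) = σT⁴.
T = [6850 × 0.89 / 5.67×10⁻⁸]^(1/4) = (1.08×10¹¹)^(1/4) = 573 K.

T_ss ≈ 573 K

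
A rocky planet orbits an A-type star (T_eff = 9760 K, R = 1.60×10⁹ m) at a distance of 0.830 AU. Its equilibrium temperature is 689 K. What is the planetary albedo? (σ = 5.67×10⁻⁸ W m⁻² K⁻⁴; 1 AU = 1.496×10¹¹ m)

d = 0.830 AU = 1.24×10¹¹ m.
L = 4πR_⋆²σT_⋆⁴ = 4π(1.60×10⁹)² × 5.67×10⁻⁸ × (9760)⁴ = 1.66×10²⁸ W.
S = L/(4πd²) = 8.54×10⁴ W m⁻².
From T_eq⁴ = S(1−A)/(4σ): 1−A = 4σT_eq⁴/S.
1−A = 4 × 5.67×10⁻⁸ × (689)⁴ / 8.54×10⁴ = 0.598.

A ≈ 0.40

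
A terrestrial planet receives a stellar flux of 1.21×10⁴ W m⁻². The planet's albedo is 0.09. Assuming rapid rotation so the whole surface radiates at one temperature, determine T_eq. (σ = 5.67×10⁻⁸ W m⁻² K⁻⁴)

T_eq ≈ 469 K

Energy balance: absorbed = emitted ⇒ πR²·S(1−A) = 4πR²·σT_eq⁴, so T_eq⁴ = S(1−A)/(4σ).
T_eq = [1.21×10⁴ × 0.91 / (4 × 5.67×10⁻⁸)]^(1/4) = (4.85×10¹⁰)^(1/4) = 469 K.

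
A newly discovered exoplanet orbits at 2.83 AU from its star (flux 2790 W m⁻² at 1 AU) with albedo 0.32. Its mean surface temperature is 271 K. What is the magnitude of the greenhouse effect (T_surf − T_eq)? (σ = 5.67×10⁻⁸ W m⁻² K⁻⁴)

ΔT ≈ 91.2 K

S = 2790/2.83² = 348.4 W m⁻².
T_eq = [S(1−A)/(4σ)]^(1/4) = [348.4×0.68/(4×5.67×10⁻⁸)]^(1/4) = 179.8 K.
ΔT = T_surf − T_eq = 271 − 179.8.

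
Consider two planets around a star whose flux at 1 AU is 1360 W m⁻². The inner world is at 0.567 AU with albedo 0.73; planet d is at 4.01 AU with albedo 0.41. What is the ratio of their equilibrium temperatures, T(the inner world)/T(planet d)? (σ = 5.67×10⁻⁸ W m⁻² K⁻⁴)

T₁/T₂ ≈ 2.187

T_eq = [S₀(1−A)/(4σd²)]^(1/4), so T ∝ (1−A)^(1/4) / √d.
T₁ = [1360×0.27/(4×5.67×10⁻⁸×0.567²)]^(1/4) = 266.39 K.
T₂ = [1360×0.59/(4×5.67×10⁻⁸×4.01²)]^(1/4) = 121.79 K.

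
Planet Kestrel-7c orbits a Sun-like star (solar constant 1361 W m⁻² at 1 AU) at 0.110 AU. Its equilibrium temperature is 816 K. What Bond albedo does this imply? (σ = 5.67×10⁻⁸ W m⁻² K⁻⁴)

Flux at 0.110 AU: S = 1361/0.110² = 1.12×10⁵ W m⁻².
From T_eq⁴ = S(1−A)/(4σ): 1−A = 4σT_eq⁴/S.
1−A = 4 × 5.67×10⁻⁸ × (816)⁴ / 1.12×10⁵ = 0.894.

A ≈ 0.11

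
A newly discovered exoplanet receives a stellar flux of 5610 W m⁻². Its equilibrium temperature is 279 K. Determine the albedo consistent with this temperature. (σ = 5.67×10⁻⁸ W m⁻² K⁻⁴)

A ≈ 0.76

From T_eq⁴ = S(1−A)/(4σ): 1−A = 4σT_eq⁴/S.
1−A = 4 × 5.67×10⁻⁸ × (279)⁴ / 5610 = 0.245.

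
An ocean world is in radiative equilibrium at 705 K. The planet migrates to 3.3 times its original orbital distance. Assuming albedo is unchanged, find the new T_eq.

T_eq ∝ L^(1/4) · d^(−1/2).
T′ = 705 / 3.3^(1/2) = 388 K.

T_eq ≈ 388 K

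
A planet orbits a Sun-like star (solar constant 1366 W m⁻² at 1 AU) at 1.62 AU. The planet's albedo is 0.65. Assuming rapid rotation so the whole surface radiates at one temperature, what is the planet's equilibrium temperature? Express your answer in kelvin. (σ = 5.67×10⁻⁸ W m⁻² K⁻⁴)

T_eq ≈ 168 K

Flux at 1.62 AU: S = 1366/1.62² = 520 W m⁻².
Energy balance: absorbed = emitted ⇒ πR²·S(1−A) = 4πR²·σT_eq⁴, so T_eq⁴ = S(1−A)/(4σ).
T_eq = [520 × 0.35 / (4 × 5.67×10⁻⁸)]^(1/4) = (8.03×10⁸)^(1/4) = 168 K.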